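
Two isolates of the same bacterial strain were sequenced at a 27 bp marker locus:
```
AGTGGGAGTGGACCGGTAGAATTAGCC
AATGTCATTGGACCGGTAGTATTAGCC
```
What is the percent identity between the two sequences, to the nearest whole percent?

Mismatches at positions 2, 5, 6, 8, 20 (1-based): 5 of 27.
Identical positions: 22/27 = 81.48% → 81%.

81%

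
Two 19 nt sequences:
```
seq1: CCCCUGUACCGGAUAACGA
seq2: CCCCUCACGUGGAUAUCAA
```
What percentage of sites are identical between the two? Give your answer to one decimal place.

63.2%

Mismatches at positions 6, 7, 8, 9, 10, 16, 18 (1-based): 7 of 19.
Identical positions: 12/19 = 63.16% → 63.2%.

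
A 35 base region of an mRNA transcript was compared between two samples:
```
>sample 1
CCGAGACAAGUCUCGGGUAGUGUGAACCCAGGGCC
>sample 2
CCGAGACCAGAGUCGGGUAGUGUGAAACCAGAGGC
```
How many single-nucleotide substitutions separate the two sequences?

6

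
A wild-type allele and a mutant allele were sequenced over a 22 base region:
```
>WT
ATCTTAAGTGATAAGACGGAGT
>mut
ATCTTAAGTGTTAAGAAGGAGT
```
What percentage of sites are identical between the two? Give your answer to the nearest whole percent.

Mismatches at positions 11, 17 (1-based): 2 of 22.
Identical positions: 20/22 = 90.91% → 91%.

91%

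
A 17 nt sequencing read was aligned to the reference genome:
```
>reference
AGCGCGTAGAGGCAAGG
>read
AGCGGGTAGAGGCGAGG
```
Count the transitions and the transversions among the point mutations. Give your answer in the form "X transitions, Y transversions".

1 transition, 1 transversion

Transitions (purine↔purine or pyrimidine↔pyrimidine): 14 A→G.
Transversions (purine↔pyrimidine): 5 C→G.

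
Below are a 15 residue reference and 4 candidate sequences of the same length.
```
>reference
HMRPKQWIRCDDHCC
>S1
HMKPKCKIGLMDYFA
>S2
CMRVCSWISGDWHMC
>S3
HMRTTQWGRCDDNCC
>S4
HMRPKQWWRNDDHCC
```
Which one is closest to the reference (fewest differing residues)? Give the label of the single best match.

S4

Hamming distances to reference — S1: 9; S2: 8; S3: 4; S4: 2.
Smallest is S4 with 2 mismatches.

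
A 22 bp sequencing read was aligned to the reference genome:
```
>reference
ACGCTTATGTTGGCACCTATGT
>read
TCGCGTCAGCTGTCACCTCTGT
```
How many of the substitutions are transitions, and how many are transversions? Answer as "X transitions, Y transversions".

1 transition, 6 transversions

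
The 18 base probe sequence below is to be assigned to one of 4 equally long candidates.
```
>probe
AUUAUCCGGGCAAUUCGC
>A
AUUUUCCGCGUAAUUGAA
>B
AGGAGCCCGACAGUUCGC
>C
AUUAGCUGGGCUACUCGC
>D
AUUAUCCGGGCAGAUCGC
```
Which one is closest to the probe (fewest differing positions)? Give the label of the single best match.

A differs at 6 positions; B differs at 6 positions; C differs at 4 positions; D differs at 2 positions. The closest is D.

D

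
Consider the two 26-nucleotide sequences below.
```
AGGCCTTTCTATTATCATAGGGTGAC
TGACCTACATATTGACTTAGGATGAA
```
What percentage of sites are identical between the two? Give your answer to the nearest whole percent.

10 positions differ (1, 3, 7, 8, 9, 14, 15, 17, 22, 26), so 16 of 26 match: 16/26 = 61.54%.

62%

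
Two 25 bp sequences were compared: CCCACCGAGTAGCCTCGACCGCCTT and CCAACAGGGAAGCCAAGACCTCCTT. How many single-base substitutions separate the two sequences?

7

The sequences differ at positions 3, 6, 8, 10, 15, 16, 21 (1-based) — 7 in total.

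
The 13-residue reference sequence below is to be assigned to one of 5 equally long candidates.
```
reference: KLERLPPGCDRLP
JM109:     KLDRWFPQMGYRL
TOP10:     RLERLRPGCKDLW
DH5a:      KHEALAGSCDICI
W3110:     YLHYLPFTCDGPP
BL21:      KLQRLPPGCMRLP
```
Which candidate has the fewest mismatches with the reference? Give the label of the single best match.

BL21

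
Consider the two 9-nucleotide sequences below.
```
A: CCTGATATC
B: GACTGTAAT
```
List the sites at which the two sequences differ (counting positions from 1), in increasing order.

1, 2, 3, 4, 5, 8, 9

Scanning 1-based: 1: C/G; 2: C/A; 3: T/C; 4: G/T; 5: A/G; 8: T/A; 9: C/T.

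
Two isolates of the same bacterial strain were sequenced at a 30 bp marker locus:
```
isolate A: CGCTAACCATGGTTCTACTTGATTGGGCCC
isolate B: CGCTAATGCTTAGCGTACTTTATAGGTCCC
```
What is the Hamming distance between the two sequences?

Comparing position by position, 11 bases differ: 7 (C/T), 8 (C/G), 9 (A/C), 11 (G/T), 12 (G/A), 13 (T/G), 14 (T/C), 15 (C/G), 21 (G/T), 24 (T/A), 27 (G/T).

11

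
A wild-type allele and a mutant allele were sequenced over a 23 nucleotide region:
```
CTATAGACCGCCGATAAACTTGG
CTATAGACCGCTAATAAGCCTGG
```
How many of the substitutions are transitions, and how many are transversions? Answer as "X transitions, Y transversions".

4 transitions, 0 transversions

Mismatches (1-based):
position 12: C→T (pyrimidine→pyrimidine, transition)
position 13: G→A (purine→purine, transition)
position 18: A→G (purine→purine, transition)
position 20: T→C (pyrimidine→pyrimidine, transition)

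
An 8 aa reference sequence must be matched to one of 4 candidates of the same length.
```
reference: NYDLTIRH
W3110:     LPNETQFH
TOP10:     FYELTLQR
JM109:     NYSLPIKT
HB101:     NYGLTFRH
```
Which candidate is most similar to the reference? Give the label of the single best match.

HB101

W3110 differs at 6 residues; TOP10 differs at 5 residues; JM109 differs at 4 residues; HB101 differs at 2 residues. The closest is HB101.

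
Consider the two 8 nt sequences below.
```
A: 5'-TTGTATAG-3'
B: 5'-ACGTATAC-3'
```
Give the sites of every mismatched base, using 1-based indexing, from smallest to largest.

Differences at site 1 (T→A), site 2 (T→C), site 8 (G→C).

1, 2, 8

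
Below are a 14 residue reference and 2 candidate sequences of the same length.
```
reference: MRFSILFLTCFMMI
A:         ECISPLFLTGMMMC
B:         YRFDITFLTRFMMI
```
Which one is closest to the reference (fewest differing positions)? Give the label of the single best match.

B

Hamming distances to reference — A: 7; B: 4.
Smallest is B with 4 mismatches.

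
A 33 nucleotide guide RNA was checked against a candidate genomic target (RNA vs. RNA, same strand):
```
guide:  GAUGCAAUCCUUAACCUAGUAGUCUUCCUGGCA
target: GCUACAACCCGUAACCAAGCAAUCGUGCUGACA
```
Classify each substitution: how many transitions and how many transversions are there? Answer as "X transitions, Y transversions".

5 transitions, 5 transversions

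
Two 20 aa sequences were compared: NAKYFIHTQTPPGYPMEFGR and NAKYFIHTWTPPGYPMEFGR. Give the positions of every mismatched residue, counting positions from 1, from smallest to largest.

9

Differences at position 9 (Q→W).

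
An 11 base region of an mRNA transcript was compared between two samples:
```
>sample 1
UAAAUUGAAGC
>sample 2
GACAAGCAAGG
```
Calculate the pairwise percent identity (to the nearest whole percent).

6 positions differ (1, 3, 5, 6, 7, 11), so 5 of 11 match: 5/11 = 45.45%.

45%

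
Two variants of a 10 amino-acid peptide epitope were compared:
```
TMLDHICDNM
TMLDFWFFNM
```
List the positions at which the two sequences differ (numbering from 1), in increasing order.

Differences at position 5 (H→F), position 6 (I→W), position 7 (C→F), position 8 (D→F).

5, 6, 7, 8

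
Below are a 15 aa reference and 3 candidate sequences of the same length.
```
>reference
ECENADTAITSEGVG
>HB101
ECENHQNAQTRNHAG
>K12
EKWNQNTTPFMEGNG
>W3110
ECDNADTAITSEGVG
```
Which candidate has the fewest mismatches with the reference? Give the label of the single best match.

W3110

Hamming distances to reference — HB101: 8; K12: 9; W3110: 1.
Smallest is W3110 with 1 mismatch.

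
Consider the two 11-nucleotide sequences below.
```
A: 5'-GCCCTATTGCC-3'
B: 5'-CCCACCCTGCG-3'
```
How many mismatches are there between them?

The sequences differ at positions 1, 4, 5, 6, 7, 11 (1-based) — 6 in total.

6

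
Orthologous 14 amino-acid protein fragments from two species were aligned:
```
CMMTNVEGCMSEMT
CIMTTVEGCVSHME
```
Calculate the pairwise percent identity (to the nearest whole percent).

64%

5 positions differ (2, 5, 10, 12, 14), so 9 of 14 match: 9/14 = 64.29%.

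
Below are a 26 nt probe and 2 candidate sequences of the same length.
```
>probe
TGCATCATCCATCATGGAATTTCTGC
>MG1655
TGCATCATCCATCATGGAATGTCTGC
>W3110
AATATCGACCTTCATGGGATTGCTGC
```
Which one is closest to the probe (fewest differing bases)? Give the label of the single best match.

Hamming distances to probe — MG1655: 1; W3110: 8.
Smallest is MG1655 with 1 mismatch.

MG1655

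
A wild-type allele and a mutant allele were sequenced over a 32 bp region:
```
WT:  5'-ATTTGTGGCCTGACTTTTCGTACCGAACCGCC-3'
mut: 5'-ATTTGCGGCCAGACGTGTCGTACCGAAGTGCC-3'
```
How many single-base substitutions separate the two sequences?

6

Comparing position by position, 6 bases differ: 6 (T/C), 11 (T/A), 15 (T/G), 17 (T/G), 28 (C/G), 29 (C/T).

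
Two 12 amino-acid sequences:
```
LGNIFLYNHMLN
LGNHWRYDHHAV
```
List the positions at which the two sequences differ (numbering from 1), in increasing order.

4, 5, 6, 8, 10, 11, 12

Differences at position 4 (I→H), position 5 (F→W), position 6 (L→R), position 8 (N→D), position 10 (M→H), position 11 (L→A), position 12 (N→V).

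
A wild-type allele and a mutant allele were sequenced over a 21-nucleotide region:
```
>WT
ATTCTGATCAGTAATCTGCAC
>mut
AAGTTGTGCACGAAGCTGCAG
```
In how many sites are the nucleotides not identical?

9

The sequences differ at sites 2, 3, 4, 7, 8, 11, 12, 15, 21 (1-based) — 9 in total.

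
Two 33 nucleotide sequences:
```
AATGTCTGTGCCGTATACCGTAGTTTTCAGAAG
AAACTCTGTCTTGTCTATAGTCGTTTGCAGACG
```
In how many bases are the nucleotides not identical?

Comparing position by position, 11 bases differ: 3 (T/A), 4 (G/C), 10 (G/C), 11 (C/T), 12 (C/T), 15 (A/C), 18 (C/T), 19 (C/A), 22 (A/C), 27 (T/G), 32 (A/C).

11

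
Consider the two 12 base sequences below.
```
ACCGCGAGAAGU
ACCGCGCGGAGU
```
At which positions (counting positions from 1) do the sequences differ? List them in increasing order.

Differences at position 7 (A→C), position 9 (A→G).

7, 9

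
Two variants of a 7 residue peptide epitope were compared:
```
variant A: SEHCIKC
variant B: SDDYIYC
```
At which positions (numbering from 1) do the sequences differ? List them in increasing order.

2, 3, 4, 6

Differences at position 2 (E→D), position 3 (H→D), position 4 (C→Y), position 6 (K→Y).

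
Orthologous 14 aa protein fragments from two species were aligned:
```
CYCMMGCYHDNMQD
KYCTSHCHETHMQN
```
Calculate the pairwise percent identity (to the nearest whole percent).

36%

9 positions differ (1, 4, 5, 6, 8, 9, 10, 11, 14), so 5 of 14 match: 5/14 = 35.71%.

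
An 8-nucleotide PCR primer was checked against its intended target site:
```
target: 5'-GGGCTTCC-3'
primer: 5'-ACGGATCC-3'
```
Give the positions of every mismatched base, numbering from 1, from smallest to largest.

Differences at position 1 (G→A), position 2 (G→C), position 4 (C→G), position 5 (T→A).

1, 2, 4, 5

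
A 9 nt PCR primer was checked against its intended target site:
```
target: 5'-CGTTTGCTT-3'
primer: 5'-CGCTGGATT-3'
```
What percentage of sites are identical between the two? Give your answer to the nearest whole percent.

67%

Mismatches at positions 3, 5, 7 (1-based): 3 of 9.
Identical positions: 6/9 = 66.67% → 67%.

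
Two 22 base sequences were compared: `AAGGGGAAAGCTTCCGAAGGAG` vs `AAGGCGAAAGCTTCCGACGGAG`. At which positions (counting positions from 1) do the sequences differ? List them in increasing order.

5, 18

Differences at position 5 (G→C), position 18 (A→C).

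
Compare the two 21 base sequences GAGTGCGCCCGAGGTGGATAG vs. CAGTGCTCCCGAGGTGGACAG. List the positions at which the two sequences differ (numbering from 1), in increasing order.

1, 7, 19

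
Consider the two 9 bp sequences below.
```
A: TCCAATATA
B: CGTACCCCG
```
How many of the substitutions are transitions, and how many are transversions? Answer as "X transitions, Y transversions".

5 transitions, 3 transversions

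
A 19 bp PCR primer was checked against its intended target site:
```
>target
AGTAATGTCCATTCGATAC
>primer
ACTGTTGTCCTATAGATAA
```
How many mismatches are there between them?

7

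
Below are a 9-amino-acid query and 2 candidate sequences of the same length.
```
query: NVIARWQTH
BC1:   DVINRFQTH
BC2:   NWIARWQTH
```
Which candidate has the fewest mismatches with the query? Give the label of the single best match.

BC1 differs at 3 positions; BC2 differs at 1 position. The closest is BC2.

BC2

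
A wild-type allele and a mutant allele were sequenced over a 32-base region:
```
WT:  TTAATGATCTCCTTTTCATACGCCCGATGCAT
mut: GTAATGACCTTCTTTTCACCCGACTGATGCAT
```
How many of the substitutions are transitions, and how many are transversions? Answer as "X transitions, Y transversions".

4 transitions, 3 transversions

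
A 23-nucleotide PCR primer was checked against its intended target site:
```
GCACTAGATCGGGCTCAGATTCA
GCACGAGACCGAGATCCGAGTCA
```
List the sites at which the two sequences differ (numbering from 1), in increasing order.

Differences at site 5 (T→G), site 9 (T→C), site 12 (G→A), site 14 (C→A), site 17 (A→C), site 20 (T→G).

5, 9, 12, 14, 17, 20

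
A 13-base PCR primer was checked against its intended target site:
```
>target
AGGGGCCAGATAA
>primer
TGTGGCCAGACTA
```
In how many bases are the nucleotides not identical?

4

Mismatches (1-based): base 1: A→T; base 3: G→T; base 11: T→C; base 12: A→T.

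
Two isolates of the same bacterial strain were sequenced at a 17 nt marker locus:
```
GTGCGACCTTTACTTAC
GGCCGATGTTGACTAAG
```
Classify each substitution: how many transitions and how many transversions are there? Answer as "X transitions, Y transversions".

Mismatches (1-based):
position 2: T→G (pyrimidine→purine, transversion)
position 3: G→C (purine→pyrimidine, transversion)
position 7: C→T (pyrimidine→pyrimidine, transition)
position 8: C→G (pyrimidine→purine, transversion)
position 11: T→G (pyrimidine→purine, transversion)
position 15: T→A (pyrimidine→purine, transversion)
position 17: C→G (pyrimidine→purine, transversion)

1 transition, 6 transversions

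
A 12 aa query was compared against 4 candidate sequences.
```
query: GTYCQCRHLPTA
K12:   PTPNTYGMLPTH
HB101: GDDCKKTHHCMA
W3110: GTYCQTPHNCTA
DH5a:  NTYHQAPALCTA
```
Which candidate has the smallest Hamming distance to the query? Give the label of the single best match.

Hamming distances to query — K12: 8; HB101: 8; W3110: 4; DH5a: 6.
Smallest is W3110 with 4 mismatches.

W3110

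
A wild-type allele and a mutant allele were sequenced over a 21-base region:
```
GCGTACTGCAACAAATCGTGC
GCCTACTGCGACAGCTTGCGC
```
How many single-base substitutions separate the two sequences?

6

The sequences differ at bases 3, 10, 14, 15, 17, 19 (1-based) — 6 in total.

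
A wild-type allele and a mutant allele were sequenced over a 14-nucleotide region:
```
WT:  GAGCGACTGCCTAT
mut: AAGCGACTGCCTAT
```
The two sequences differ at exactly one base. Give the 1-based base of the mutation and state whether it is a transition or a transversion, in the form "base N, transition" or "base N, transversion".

The sequences differ only at base 1: G→A (purine→purine), a transition.

base 1, transition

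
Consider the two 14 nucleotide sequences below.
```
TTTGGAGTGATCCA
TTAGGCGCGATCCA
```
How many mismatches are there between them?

The sequences differ at positions 3, 6, 8 (1-based) — 3 in total.

3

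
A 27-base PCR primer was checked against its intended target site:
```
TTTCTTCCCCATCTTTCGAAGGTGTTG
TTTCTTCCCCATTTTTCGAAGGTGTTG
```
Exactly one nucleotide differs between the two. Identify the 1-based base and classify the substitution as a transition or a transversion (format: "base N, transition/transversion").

base 13, transition

The sequences differ only at base 13: C→T (pyrimidine→pyrimidine), a transition.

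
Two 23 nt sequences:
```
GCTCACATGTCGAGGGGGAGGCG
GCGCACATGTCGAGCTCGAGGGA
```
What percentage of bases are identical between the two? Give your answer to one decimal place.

73.9%

6 positions differ (3, 15, 16, 17, 22, 23), so 17 of 23 match: 17/23 = 73.91%.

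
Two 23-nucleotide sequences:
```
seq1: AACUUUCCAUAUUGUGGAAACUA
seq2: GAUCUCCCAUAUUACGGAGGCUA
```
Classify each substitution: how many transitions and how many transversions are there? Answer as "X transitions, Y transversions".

8 transitions, 0 transversions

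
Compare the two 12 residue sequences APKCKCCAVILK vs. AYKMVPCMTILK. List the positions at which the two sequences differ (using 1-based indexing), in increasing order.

Differences at position 2 (P→Y), position 4 (C→M), position 5 (K→V), position 6 (C→P), position 8 (A→M), position 9 (V→T).

2, 4, 5, 6, 8, 9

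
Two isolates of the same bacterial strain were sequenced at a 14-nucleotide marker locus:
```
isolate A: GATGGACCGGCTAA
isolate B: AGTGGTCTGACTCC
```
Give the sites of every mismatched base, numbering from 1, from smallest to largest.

Scanning 1-based: 1: G/A; 2: A/G; 6: A/T; 8: C/T; 10: G/A; 13: A/C; 14: A/C.

1, 2, 6, 8, 10, 13, 14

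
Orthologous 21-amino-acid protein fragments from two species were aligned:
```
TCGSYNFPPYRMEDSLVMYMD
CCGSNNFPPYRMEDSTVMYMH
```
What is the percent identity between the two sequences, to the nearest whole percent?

81%

4 positions differ (1, 5, 16, 21), so 17 of 21 match: 17/21 = 80.95%.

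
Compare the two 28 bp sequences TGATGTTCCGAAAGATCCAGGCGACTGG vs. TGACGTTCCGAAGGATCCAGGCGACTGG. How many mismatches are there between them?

2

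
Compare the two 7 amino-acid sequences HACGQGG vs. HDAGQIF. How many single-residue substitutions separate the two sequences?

The sequences differ at residues 2, 3, 6, 7 (1-based) — 4 in total.

4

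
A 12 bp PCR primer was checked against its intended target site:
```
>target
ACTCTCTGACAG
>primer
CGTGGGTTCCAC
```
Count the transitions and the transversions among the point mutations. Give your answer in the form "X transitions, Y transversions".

0 transitions, 8 transversions

Mismatches (1-based):
site 1: A→C (purine→pyrimidine, transversion)
site 2: C→G (pyrimidine→purine, transversion)
site 4: C→G (pyrimidine→purine, transversion)
site 5: T→G (pyrimidine→purine, transversion)
site 6: C→G (pyrimidine→purine, transversion)
site 8: G→T (purine→pyrimidine, transversion)
site 9: A→C (purine→pyrimidine, transversion)
site 12: G→C (purine→pyrimidine, transversion)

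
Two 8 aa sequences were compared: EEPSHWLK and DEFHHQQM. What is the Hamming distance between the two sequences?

Mismatches (1-based): position 1: E→D; position 3: P→F; position 4: S→H; position 6: W→Q; position 7: L→Q; position 8: K→M.

6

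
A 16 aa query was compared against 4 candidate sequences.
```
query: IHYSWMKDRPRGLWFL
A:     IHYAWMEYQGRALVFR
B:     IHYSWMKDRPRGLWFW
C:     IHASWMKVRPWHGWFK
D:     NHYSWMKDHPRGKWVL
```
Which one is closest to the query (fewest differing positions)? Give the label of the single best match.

A differs at 8 positions; B differs at 1 position; C differs at 6 positions; D differs at 4 positions. The closest is B.

B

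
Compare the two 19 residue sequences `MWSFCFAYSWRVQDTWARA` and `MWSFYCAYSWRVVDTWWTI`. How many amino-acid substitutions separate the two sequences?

Mismatches (1-based): position 5: C→Y; position 6: F→C; position 13: Q→V; position 17: A→W; position 18: R→T; position 19: A→I.

6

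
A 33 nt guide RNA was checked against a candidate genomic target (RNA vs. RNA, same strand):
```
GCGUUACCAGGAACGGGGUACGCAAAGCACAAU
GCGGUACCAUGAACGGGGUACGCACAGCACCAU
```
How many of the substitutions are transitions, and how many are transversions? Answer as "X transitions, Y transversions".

Transitions (purine↔purine or pyrimidine↔pyrimidine): none.
Transversions (purine↔pyrimidine): 4 U→G, 10 G→U, 25 A→C, 31 A→C.

0 transitions, 4 transversions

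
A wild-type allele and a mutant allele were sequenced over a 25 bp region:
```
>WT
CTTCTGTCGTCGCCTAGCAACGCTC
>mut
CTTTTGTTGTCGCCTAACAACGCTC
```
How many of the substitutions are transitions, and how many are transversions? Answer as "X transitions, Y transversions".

3 transitions, 0 transversions

Mismatches (1-based):
site 4: C→T (pyrimidine→pyrimidine, transition)
site 8: C→T (pyrimidine→pyrimidine, transition)
site 17: G→A (purine→purine, transition)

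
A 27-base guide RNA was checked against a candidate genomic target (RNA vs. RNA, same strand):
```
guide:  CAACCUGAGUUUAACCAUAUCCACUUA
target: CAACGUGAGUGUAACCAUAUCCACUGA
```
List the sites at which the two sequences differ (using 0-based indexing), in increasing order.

4, 10, 25

Scanning 0-based: 4: C/G; 10: U/G; 25: U/G.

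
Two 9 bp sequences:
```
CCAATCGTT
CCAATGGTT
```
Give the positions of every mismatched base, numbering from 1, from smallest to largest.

Scanning 1-based: 6: C/G.

6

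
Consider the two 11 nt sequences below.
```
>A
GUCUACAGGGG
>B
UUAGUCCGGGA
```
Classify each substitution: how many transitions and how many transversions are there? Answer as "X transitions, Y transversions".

Mismatches (1-based):
site 1: G→U (purine→pyrimidine, transversion)
site 3: C→A (pyrimidine→purine, transversion)
site 4: U→G (pyrimidine→purine, transversion)
site 5: A→U (purine→pyrimidine, transversion)
site 7: A→C (purine→pyrimidine, transversion)
site 11: G→A (purine→purine, transition)

1 transition, 5 transversions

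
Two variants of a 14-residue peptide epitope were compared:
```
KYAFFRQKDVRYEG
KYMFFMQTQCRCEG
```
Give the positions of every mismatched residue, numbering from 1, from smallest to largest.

Scanning 1-based: 3: A/M; 6: R/M; 8: K/T; 9: D/Q; 10: V/C; 12: Y/C.

3, 6, 8, 9, 10, 12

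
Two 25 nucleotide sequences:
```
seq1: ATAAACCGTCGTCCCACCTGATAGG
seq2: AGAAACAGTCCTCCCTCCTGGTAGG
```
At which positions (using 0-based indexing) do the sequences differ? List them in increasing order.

Scanning 0-based: 1: T/G; 6: C/A; 10: G/C; 15: A/T; 20: A/G.

1, 6, 10, 15, 20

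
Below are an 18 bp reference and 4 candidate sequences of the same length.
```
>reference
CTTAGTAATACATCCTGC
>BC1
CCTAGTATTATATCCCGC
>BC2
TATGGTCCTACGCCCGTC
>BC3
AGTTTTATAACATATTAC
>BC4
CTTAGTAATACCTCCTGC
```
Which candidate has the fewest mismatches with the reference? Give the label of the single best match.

BC4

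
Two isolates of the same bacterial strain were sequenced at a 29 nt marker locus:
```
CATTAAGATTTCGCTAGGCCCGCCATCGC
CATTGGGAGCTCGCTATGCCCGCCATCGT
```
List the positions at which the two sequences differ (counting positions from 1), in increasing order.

5, 6, 9, 10, 17, 29

Differences at position 5 (A→G), position 6 (A→G), position 9 (T→G), position 10 (T→C), position 17 (G→T), position 29 (C→T).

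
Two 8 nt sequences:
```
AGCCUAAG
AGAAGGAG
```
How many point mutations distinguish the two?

The sequences differ at positions 3, 4, 5, 6 (1-based) — 4 in total.

4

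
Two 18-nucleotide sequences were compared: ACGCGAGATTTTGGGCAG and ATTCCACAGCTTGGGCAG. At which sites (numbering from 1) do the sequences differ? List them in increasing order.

Differences at site 2 (C→T), site 3 (G→T), site 5 (G→C), site 7 (G→C), site 9 (T→G), site 10 (T→C).

2, 3, 5, 7, 9, 10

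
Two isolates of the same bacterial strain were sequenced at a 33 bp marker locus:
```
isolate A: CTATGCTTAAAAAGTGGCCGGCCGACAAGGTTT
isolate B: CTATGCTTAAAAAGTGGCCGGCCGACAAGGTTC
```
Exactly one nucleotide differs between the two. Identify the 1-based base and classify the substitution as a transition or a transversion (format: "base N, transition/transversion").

The sequences differ only at base 33: T→C (pyrimidine→pyrimidine), a transition.

base 33, transition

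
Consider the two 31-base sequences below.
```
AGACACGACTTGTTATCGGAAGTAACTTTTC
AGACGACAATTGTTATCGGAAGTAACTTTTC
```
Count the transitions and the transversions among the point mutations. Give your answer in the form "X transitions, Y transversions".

1 transition, 3 transversions

Transitions (purine↔purine or pyrimidine↔pyrimidine): 5 A→G.
Transversions (purine↔pyrimidine): 6 C→A, 7 G→C, 9 C→A.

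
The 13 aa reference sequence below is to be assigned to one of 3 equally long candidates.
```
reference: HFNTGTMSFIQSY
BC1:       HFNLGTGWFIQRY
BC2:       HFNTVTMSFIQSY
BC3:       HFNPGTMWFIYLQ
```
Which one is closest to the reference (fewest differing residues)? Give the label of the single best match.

BC2

Hamming distances to reference — BC1: 4; BC2: 1; BC3: 5.
Smallest is BC2 with 1 mismatch.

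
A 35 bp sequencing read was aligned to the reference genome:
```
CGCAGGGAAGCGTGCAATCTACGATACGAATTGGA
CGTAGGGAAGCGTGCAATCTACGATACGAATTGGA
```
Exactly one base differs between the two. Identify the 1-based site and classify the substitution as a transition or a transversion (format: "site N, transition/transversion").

site 3, transition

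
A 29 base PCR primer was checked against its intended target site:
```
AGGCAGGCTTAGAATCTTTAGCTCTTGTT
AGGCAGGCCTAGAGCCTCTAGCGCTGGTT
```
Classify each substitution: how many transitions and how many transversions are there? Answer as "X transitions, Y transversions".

4 transitions, 2 transversions

Transitions (purine↔purine or pyrimidine↔pyrimidine): 9 T→C, 14 A→G, 15 T→C, 18 T→C.
Transversions (purine↔pyrimidine): 23 T→G, 26 T→G.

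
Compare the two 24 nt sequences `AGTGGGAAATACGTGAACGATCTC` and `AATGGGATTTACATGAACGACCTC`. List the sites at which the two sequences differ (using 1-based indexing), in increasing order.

2, 8, 9, 13, 21

Differences at site 2 (G→A), site 8 (A→T), site 9 (A→T), site 13 (G→A), site 21 (T→C).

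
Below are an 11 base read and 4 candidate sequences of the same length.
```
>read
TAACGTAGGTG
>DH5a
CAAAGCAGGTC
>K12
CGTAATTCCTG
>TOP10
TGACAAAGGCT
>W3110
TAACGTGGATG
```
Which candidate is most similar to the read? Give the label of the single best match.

W3110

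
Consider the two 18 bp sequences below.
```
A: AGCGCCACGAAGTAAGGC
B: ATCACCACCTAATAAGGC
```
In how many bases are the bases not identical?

5

The sequences differ at bases 2, 4, 9, 10, 12 (1-based) — 5 in total.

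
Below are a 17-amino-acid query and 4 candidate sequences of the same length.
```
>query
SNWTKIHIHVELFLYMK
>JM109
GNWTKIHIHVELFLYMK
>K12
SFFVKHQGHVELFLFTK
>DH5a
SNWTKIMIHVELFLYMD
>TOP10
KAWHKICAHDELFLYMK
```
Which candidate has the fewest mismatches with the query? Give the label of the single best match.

JM109

JM109 differs at 1 residue; K12 differs at 8 residues; DH5a differs at 2 residues; TOP10 differs at 6 residues. The closest is JM109.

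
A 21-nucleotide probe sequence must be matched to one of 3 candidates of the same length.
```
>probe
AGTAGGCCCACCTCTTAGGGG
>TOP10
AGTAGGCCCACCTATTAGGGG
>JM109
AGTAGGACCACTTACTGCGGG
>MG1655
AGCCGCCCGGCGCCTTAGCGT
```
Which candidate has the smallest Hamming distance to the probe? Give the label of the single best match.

TOP10 differs at 1 position; JM109 differs at 6 positions; MG1655 differs at 9 positions. The closest is TOP10.

TOP10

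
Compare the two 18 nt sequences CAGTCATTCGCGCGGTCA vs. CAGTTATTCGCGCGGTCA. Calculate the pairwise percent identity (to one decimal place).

Mismatch at position 5 (1-based): 1 of 18.
Identical positions: 17/18 = 94.44% → 94.4%.

94.4%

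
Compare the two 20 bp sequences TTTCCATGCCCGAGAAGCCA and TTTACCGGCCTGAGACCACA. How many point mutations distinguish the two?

7

The sequences differ at bases 4, 6, 7, 11, 16, 17, 18 (1-based) — 7 in total.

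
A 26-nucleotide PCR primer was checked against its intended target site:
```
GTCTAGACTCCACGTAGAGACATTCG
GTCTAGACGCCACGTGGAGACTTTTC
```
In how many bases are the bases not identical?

5

The sequences differ at bases 9, 16, 22, 25, 26 (1-based) — 5 in total.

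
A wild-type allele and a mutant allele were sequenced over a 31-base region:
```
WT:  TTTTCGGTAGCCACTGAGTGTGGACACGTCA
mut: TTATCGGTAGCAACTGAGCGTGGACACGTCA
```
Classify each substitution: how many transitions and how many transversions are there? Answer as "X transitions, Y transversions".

Transitions (purine↔purine or pyrimidine↔pyrimidine): 19 T→C.
Transversions (purine↔pyrimidine): 3 T→A, 12 C→A.

1 transition, 2 transversions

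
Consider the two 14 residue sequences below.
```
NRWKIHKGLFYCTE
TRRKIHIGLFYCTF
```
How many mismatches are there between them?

The sequences differ at positions 1, 3, 7, 14 (1-based) — 4 in total.

4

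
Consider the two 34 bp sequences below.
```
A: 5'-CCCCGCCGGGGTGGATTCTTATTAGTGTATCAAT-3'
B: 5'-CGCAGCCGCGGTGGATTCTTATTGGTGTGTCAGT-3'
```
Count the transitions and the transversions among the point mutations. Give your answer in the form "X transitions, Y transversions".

3 transitions, 3 transversions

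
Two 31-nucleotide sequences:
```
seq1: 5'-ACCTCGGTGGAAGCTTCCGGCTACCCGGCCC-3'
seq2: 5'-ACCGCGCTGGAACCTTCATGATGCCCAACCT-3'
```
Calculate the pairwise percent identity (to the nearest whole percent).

10 positions differ (4, 7, 13, 18, 19, 21, 23, 27, 28, 31), so 21 of 31 match: 21/31 = 67.74%.

68%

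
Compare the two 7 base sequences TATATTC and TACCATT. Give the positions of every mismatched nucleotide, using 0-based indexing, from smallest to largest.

2, 3, 4, 6

Scanning 0-based: 2: T/C; 3: A/C; 4: T/A; 6: C/T.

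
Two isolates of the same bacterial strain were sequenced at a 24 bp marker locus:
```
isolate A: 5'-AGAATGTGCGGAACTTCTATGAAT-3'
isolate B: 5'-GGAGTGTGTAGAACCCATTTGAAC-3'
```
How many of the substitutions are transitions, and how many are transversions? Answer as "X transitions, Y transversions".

7 transitions, 2 transversions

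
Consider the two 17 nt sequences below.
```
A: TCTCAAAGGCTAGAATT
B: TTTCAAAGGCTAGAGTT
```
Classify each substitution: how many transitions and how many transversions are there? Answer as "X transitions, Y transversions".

Mismatches (1-based):
position 2: C→T (pyrimidine→pyrimidine, transition)
position 15: A→G (purine→purine, transition)

2 transitions, 0 transversions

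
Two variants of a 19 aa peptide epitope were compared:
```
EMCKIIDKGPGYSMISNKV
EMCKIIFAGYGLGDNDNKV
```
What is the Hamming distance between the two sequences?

8

The sequences differ at residues 7, 8, 10, 12, 13, 14, 15, 16 (1-based) — 8 in total.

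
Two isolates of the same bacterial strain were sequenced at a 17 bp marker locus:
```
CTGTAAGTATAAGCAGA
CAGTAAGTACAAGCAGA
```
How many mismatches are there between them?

2

Mismatches (1-based): base 2: T→A; base 10: T→C.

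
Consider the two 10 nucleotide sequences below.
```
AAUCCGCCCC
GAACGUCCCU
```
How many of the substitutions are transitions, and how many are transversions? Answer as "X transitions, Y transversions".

Transitions (purine↔purine or pyrimidine↔pyrimidine): 1 A→G, 10 C→U.
Transversions (purine↔pyrimidine): 3 U→A, 5 C→G, 6 G→U.

2 transitions, 3 transversions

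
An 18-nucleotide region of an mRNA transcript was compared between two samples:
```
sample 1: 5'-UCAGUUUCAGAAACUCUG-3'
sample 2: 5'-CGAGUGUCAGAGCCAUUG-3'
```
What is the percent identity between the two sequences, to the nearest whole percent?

61%

Mismatches at positions 1, 2, 6, 12, 13, 15, 16 (1-based): 7 of 18.
Identical positions: 11/18 = 61.11% → 61%.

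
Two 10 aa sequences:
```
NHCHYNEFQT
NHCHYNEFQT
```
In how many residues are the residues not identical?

No positions differ; the sequences are identical.

0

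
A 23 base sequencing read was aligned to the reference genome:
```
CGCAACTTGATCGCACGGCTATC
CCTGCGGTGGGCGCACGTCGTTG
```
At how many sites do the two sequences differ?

Comparing position by position, 12 sites differ: 2 (G/C), 3 (C/T), 4 (A/G), 5 (A/C), 6 (C/G), 7 (T/G), 10 (A/G), 11 (T/G), 18 (G/T), 20 (T/G), 21 (A/T), 23 (C/G).

12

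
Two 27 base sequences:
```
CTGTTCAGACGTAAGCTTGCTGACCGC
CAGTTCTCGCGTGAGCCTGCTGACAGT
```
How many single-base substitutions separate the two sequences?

8

Comparing position by position, 8 positions differ: 2 (T/A), 7 (A/T), 8 (G/C), 9 (A/G), 13 (A/G), 17 (T/C), 25 (C/A), 27 (C/T).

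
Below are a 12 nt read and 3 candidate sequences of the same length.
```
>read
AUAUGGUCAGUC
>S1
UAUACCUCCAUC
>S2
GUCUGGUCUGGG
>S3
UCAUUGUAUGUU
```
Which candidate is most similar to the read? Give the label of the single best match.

Hamming distances to read — S1: 8; S2: 5; S3: 6.
Smallest is S2 with 5 mismatches.

S2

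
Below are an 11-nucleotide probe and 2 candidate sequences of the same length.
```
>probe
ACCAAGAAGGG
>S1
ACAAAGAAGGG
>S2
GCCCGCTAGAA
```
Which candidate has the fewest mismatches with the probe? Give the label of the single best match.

S1 differs at 1 base; S2 differs at 7 bases. The closest is S1.

S1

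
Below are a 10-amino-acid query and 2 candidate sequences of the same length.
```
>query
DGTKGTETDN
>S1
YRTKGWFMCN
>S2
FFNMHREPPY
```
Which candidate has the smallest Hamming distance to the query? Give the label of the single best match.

S1 differs at 6 residues; S2 differs at 9 residues. The closest is S1.

S1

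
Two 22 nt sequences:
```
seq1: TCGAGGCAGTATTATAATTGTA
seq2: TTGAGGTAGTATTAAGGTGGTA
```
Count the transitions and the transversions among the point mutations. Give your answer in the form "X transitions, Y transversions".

Mismatches (1-based):
position 2: C→T (pyrimidine→pyrimidine, transition)
position 7: C→T (pyrimidine→pyrimidine, transition)
position 15: T→A (pyrimidine→purine, transversion)
position 16: A→G (purine→purine, transition)
position 17: A→G (purine→purine, transition)
position 19: T→G (pyrimidine→purine, transversion)

4 transitions, 2 transversions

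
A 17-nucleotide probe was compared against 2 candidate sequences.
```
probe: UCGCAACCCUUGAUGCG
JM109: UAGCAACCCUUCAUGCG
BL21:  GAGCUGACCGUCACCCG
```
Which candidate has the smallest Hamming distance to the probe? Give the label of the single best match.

Hamming distances to probe — JM109: 2; BL21: 9.
Smallest is JM109 with 2 mismatches.

JM109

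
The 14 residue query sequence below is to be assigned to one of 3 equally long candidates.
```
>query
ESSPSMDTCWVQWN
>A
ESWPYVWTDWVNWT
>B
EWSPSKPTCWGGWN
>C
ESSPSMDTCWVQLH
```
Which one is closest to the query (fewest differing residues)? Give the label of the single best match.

C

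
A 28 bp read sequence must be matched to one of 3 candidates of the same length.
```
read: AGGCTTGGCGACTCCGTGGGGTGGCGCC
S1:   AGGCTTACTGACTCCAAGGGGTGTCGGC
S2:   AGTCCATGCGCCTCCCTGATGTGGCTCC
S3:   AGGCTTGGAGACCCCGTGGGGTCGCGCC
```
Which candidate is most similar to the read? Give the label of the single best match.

S1 differs at 7 sites; S2 differs at 9 sites; S3 differs at 3 sites. The closest is S3.

S3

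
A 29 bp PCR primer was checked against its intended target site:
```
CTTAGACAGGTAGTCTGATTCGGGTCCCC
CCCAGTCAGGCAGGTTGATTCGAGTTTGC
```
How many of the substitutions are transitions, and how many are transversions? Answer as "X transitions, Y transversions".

Mismatches (1-based):
position 2: T→C (pyrimidine→pyrimidine, transition)
position 3: T→C (pyrimidine→pyrimidine, transition)
position 6: A→T (purine→pyrimidine, transversion)
position 11: T→C (pyrimidine→pyrimidine, transition)
position 14: T→G (pyrimidine→purine, transversion)
position 15: C→T (pyrimidine→pyrimidine, transition)
position 23: G→A (purine→purine, transition)
position 26: C→T (pyrimidine→pyrimidine, transition)
position 27: C→T (pyrimidine→pyrimidine, transition)
position 28: C→G (pyrimidine→purine, transversion)

7 transitions, 3 transversions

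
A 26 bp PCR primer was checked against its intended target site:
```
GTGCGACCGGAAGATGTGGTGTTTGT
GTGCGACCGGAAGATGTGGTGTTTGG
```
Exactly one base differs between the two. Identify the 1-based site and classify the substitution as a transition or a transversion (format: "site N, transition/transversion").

site 26, transversion

Site 26 changes T→G. T is a pyrimidine and G is a purine, so this is a transversion.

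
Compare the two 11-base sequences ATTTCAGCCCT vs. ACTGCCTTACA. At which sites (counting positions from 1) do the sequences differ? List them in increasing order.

2, 4, 6, 7, 8, 9, 11

Scanning 1-based: 2: T/C; 4: T/G; 6: A/C; 7: G/T; 8: C/T; 9: C/A; 11: T/A.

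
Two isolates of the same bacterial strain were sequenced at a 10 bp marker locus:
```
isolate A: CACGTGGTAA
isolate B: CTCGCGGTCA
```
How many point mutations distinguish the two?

3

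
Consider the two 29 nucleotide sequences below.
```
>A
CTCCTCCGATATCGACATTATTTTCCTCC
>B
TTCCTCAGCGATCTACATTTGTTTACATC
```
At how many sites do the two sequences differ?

10

Comparing position by position, 10 sites differ: 1 (C/T), 7 (C/A), 9 (A/C), 10 (T/G), 14 (G/T), 20 (A/T), 21 (T/G), 25 (C/A), 27 (T/A), 28 (C/T).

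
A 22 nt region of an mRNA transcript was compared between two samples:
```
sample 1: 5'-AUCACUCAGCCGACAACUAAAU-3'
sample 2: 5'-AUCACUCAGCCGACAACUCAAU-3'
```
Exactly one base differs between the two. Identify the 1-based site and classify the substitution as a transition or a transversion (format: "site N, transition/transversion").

The sequences differ only at site 19: A→C (purine→pyrimidine), a transversion.

site 19, transversion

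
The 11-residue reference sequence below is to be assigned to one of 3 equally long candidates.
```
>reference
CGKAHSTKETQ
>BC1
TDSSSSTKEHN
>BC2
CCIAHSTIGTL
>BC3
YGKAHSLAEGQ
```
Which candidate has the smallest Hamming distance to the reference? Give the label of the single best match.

BC3

Hamming distances to reference — BC1: 7; BC2: 5; BC3: 4.
Smallest is BC3 with 4 mismatches.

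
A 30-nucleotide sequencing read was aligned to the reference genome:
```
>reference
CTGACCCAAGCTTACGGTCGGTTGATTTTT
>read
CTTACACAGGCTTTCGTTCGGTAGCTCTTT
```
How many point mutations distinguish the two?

The sequences differ at positions 3, 6, 9, 14, 17, 23, 25, 27 (1-based) — 8 in total.

8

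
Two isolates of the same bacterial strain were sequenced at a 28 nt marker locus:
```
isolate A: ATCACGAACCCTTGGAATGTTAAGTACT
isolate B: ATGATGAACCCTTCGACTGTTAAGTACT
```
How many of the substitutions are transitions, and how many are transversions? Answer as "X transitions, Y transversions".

1 transition, 3 transversions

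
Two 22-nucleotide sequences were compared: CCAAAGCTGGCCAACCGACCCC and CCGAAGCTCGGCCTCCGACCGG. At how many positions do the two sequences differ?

7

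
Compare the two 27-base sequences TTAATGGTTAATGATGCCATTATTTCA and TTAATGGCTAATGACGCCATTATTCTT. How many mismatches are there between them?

The sequences differ at positions 8, 15, 25, 26, 27 (1-based) — 5 in total.

5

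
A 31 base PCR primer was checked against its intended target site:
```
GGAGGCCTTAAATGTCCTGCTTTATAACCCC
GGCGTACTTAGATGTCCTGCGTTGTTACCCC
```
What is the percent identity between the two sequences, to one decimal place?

7 positions differ (3, 5, 6, 11, 21, 24, 26), so 24 of 31 match: 24/31 = 77.42%.

77.4%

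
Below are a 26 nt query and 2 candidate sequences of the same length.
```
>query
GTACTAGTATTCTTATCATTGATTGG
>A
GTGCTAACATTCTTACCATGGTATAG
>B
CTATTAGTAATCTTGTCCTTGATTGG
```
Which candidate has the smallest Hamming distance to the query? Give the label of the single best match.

B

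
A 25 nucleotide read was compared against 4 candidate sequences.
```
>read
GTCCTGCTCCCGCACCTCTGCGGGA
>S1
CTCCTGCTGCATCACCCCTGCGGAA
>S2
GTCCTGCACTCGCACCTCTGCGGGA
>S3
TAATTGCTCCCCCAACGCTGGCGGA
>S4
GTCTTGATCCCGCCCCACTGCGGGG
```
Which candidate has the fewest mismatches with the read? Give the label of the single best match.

Hamming distances to read — S1: 6; S2: 2; S3: 9; S4: 5.
Smallest is S2 with 2 mismatches.

S2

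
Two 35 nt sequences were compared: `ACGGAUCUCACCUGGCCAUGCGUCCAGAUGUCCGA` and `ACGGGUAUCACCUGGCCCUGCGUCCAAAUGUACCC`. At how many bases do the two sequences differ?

The sequences differ at bases 5, 7, 18, 27, 32, 34, 35 (1-based) — 7 in total.

7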